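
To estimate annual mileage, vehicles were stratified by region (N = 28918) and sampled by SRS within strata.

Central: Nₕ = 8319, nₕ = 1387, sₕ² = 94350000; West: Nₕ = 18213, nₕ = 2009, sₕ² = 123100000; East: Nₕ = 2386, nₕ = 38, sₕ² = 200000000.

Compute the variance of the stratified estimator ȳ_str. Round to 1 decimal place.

61575.1

Var(ȳ_str) = Σₕ Wₕ²(1 − fₕ)sₕ²/nₕ with Wₕ = Nₕ/N, N = 28918.
Central: Wₕ = 0.28767550; term = 0.28767550²·(1 − 0.16672677)·94350000/1387 = 4690.9264.
West: Wₕ = 0.62981534; term = 0.62981534²·(1 − 0.11030583)·123100000/2009 = 21624.463.
East: Wₕ = 0.08250916; term = 0.08250916²·(1 − 0.01592624)·200000000/38 = 35259.685.
Sum = 61575.074.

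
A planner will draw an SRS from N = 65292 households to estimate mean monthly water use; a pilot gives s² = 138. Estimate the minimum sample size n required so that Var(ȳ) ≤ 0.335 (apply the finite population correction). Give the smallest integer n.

Without fpc, n₀ = s²/D = 138/0.335 = 411.9403.
With fpc, (1 − n/N)·s²/n ≤ D requires n ≥ n₀/(1 + n₀/N) = 411.9403/(1 + 411.9403/65292) = 409.3576.
Rounding up, n = 410.

410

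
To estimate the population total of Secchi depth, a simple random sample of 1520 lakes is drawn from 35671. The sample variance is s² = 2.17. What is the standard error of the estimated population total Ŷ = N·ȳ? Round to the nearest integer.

Var(Ŷ) = N²·Var(ȳ) = N²·(1 − n/N)·s²/n.
f = 1520/35671 = 0.04261165; Var(ȳ) = 0.95738835·2.17/1520 = 0.0013667978.
Var(Ŷ) = 35671² · 0.0013667978 = 1.7391412 × 10^6.
SE(Ŷ) = √(1.7391412 × 10^6) = 1319.

1319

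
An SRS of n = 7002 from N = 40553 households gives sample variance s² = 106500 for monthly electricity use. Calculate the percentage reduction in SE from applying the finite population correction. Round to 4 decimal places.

f = n/N = 7002/40553 = 0.17266293.
SE_no-fpc = √(s²/n) = 3.8999923; SE_fpc = √((1−f)s²/n) = 3.5473578.
Ratio = √(1−f) = 0.90958071. Reduction = 100·(1 − 0.90958071) = 9.0419%.

9.0419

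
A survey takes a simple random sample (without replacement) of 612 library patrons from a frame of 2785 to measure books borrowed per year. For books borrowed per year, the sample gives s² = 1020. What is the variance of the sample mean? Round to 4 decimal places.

Under SRS without replacement, Var(ȳ) = (1 − f)·s²/n with f = n/N = 612/2785 = 0.21974865.
Var(ȳ) = (1 − 0.21974865)·1020/612 = 0.78025135·1.6666667 = 1.3004189.

1.3004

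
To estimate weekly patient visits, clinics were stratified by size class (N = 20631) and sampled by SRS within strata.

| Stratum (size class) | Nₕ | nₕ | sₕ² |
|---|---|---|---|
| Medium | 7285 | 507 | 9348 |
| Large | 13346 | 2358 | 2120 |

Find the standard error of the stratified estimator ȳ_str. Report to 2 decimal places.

1.56

Var(ȳ_str) = Σₕ Wₕ²(1 − fₕ)sₕ²/nₕ with Wₕ = Nₕ/N, N = 20631.
Medium: Wₕ = 0.35310940; term = 0.35310940²·(1 − 0.06959506)·9348/507 = 2.1389533.
Large: Wₕ = 0.64689060; term = 0.64689060²·(1 − 0.17668215)·2120/2358 = 0.3097571.
Sum = 2.4487104.
SE = √(2.4487104) = 1.56.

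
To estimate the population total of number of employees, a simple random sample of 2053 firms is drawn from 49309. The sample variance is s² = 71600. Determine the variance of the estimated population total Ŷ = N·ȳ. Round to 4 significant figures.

Var(Ŷ) = N²·Var(ȳ) = N²·(1 − n/N)·s²/n.
f = 2053/49309 = 0.04163540; Var(ȳ) = 0.95836460·71600/2053 = 33.423724.
Var(Ŷ) = 49309² · 33.423724 = 8.126569 × 10^10.

8.127 × 10^10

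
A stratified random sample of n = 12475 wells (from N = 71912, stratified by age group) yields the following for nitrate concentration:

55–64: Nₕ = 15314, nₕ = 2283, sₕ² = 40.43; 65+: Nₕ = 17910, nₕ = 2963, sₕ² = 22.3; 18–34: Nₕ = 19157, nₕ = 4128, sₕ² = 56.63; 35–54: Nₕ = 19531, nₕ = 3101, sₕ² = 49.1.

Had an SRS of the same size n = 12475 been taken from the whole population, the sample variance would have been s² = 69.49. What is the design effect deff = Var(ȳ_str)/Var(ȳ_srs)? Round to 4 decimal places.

Var(ȳ_str) = Σ Wₕ²(1−fₕ)sₕ²/nₕ with Wₕ = Nₕ/71912:
  55–64: (15314/71912)²·(1−2283/15314)·40.43/2283 = 6.8337877 × 10^-4
  65+: (17910/71912)²·(1−2963/17910)·22.3/2963 = 3.8960103 × 10^-4
  18–34: (19157/71912)²·(1−4128/19157)·56.63/4128 = 7.6376846 × 10^-4
  35–54: (19531/71912)²·(1−3101/19531)·49.1/3101 = 9.8251465 × 10^-4
  → Var(ȳ_str) = 0.0028192629.
Var(ȳ_srs) = (1 − 12475/71912)·69.49/12475 = 0.0046040207.
deff = 0.0028192629 / 0.0046040207 = 0.6123.

0.6123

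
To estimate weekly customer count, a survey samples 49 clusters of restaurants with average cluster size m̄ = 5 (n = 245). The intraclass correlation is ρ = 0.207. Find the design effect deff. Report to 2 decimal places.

deff = 1 + (5 − 1)·0.207 = 1 + 0.828 = 1.828.

1.83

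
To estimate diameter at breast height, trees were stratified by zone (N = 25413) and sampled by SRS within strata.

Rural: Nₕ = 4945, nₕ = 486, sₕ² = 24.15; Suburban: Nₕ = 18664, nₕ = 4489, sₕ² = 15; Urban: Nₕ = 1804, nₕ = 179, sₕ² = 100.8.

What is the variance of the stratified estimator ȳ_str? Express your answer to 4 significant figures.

Var(ȳ_str) = Σₕ Wₕ²(1 − fₕ)sₕ²/nₕ with Wₕ = Nₕ/N, N = 25413.
Rural: Wₕ = 0.19458545; term = 0.19458545²·(1 − 0.09828109)·24.15/486 = 0.0016965738.
Suburban: Wₕ = 0.73442726; term = 0.73442726²·(1 − 0.24051650)·15/4489 = 0.0013688554.
Urban: Wₕ = 0.07098729; term = 0.07098729²·(1 − 0.09922395)·100.8/179 = 0.0025561452.
Sum = 0.0056215744.

0.005622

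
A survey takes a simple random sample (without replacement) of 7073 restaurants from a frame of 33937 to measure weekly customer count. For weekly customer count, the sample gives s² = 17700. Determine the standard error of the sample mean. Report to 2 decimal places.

1.41

Under SRS without replacement, Var(ȳ) = (1 − f)·s²/n with f = n/N = 7073/33937 = 0.20841559.
Var(ȳ) = (1 − 0.20841559)·17700/7073 = 0.79158441·2.5024742 = 1.9809196.
SE(ȳ) = √(1.9809196) = 1.41.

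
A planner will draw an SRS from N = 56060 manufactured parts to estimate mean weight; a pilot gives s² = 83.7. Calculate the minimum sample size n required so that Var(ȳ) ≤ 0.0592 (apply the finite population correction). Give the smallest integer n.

Without fpc, n₀ = s²/D = 83.7/0.0592 = 1413.8514.
With fpc, (1 − n/N)·s²/n ≤ D requires n ≥ n₀/(1 + n₀/N) = 1413.8514/(1 + 1413.8514/56060) = 1379.0708.
Rounding up, n = 1380.

1380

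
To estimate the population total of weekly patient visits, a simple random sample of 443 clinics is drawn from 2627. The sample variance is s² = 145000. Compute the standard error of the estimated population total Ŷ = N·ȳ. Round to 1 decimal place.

Var(Ŷ) = N²·Var(ȳ) = N²·(1 − n/N)·s²/n.
f = 443/2627 = 0.16863342; Var(ȳ) = 0.83136658·145000/443 = 272.11773.
Var(Ŷ) = 2627² · 272.11773 = 1.8779196 × 10^9.
SE(Ŷ) = √(1.8779196 × 10^9) = 43335.0.

43335.0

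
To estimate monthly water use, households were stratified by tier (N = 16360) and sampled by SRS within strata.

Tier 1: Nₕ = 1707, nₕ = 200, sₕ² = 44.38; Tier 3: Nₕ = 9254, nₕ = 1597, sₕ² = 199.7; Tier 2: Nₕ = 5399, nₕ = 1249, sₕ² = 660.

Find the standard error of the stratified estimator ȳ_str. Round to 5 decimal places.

Var(ȳ_str) = Σₕ Wₕ²(1 − fₕ)sₕ²/nₕ with Wₕ = Nₕ/N, N = 16360.
Tier 1: Wₕ = 0.10433985; term = 0.10433985²·(1 − 0.11716462)·44.38/200 = 0.0021327379.
Tier 3: Wₕ = 0.56564792; term = 0.56564792²·(1 − 0.17257402)·199.7/1597 = 0.033105084.
Tier 2: Wₕ = 0.33001222; term = 0.33001222²·(1 − 0.23133914)·660/1249 = 0.044236048.
Sum = 0.07947387.
SE = √(0.07947387) = 0.28191.

0.28191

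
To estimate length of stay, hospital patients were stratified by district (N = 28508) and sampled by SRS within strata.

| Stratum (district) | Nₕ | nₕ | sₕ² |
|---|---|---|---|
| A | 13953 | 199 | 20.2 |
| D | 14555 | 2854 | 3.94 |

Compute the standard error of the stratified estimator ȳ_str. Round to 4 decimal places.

Var(ȳ_str) = Σₕ Wₕ²(1 − fₕ)sₕ²/nₕ with Wₕ = Nₕ/N, N = 28508.
A: Wₕ = 0.48944156; term = 0.48944156²·(1 − 0.01426217)·20.2/199 = 0.023969634.
D: Wₕ = 0.51055844; term = 0.51055844²·(1 − 0.19608382)·3.94/2854 = 2.8929701 × 10^-4.
Sum = 0.024258931.
SE = √(0.024258931) = 0.1558.

0.1558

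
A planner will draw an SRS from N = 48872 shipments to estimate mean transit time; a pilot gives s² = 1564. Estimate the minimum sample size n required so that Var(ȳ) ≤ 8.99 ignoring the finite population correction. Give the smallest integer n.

174

Without fpc, n₀ = s²/D = 1564/8.99 = 173.9711.
Rounding up, n = 174.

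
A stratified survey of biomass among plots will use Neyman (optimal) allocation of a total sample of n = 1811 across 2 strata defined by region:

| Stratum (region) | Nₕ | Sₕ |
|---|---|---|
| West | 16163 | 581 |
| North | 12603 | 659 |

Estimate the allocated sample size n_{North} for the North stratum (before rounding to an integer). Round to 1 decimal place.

850.0

Neyman allocation: nₕ = n·NₕSₕ / Σⱼ NⱼSⱼ.
Σ NⱼSⱼ = 16163·581 + 12603·659 = 1.769608 × 10^7.
n_{North} = 1811·12603·659 / (1.769608 × 10^7) = 850.0.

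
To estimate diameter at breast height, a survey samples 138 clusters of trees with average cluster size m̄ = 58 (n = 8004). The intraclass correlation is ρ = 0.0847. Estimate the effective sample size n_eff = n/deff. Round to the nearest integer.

1373

deff = 1 + (58 − 1)·0.0847 = 1 + 4.8279 = 5.8279.
n_eff = 8004 / 5.8279 = 1373.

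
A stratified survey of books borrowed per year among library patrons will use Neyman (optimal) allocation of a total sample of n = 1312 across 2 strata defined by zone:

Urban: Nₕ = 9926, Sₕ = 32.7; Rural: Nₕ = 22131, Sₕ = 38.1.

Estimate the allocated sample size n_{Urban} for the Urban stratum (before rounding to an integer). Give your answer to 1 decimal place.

Neyman allocation: nₕ = n·NₕSₕ / Σⱼ NⱼSⱼ.
Σ NⱼSⱼ = 9926·32.7 + 22131·38.1 = 1.1677713 × 10^6.
n_{Urban} = 1312·9926·32.7 / (1.1677713 × 10^6) = 364.7.

364.7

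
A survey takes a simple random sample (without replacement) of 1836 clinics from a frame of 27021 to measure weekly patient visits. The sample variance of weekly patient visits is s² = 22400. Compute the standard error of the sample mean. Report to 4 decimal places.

3.3722

Under SRS without replacement, Var(ȳ) = (1 − f)·s²/n with f = n/N = 1836/27021 = 0.06794715.
Var(ȳ) = (1 − 0.06794715)·22400/1836 = 0.93205285·12.200436 = 11.371451.
SE(ȳ) = √(11.371451) = 3.3722.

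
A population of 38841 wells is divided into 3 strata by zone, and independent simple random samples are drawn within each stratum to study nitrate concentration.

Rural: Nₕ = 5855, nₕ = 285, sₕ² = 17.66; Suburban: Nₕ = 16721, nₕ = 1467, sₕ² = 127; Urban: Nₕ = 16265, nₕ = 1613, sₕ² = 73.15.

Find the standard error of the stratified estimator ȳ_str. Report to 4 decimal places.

Var(ȳ_str) = Σₕ Wₕ²(1 − fₕ)sₕ²/nₕ with Wₕ = Nₕ/N, N = 38841.
Rural: Wₕ = 0.15074277; term = 0.15074277²·(1 − 0.04867635)·17.66/285 = 0.0013395136.
Suburban: Wₕ = 0.43049870; term = 0.43049870²·(1 − 0.08773399)·127/1467 = 0.014636552.
Urban: Wₕ = 0.41875853; term = 0.41875853²·(1 − 0.09917000)·73.15/1613 = 0.0071639102.
Sum = 0.023139976.
SE = √(0.023139976) = 0.1521.

0.1521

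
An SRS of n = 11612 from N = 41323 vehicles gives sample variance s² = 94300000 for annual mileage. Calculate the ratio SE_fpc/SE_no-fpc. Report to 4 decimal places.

0.8479

f = n/N = 11612/41323 = 0.28100574.
SE_no-fpc = √(s²/n) = 90.116088; SE_fpc = √((1−f)s²/n) = 76.412612.
Ratio = √(1−f) = 0.84793530.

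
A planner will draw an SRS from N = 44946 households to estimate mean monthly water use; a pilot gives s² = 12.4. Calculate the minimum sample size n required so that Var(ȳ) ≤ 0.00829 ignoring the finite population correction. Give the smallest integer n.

1496

Without fpc, n₀ = s²/D = 12.4/0.00829 = 1495.7780.
Rounding up, n = 1496.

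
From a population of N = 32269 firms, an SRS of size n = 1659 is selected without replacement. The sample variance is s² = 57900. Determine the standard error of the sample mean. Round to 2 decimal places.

Under SRS without replacement, Var(ȳ) = (1 − f)·s²/n with f = n/N = 1659/32269 = 0.05141157.
Var(ȳ) = (1 − 0.05141157)·57900/1659 = 0.94858843·34.900542 = 33.106251.
SE(ȳ) = √(33.106251) = 5.75.

5.75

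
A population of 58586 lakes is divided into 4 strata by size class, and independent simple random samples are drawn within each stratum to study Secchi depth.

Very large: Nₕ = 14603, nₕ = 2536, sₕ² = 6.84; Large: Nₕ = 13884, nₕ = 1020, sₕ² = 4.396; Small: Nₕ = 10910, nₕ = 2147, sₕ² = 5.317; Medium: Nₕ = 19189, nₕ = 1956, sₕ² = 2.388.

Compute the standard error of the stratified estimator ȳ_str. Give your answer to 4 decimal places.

Var(ȳ_str) = Σₕ Wₕ²(1 − fₕ)sₕ²/nₕ with Wₕ = Nₕ/N, N = 58586.
Very large: Wₕ = 0.24925750; term = 0.24925750²·(1 − 0.17366295)·6.84/2536 = 1.3847155 × 10^-4.
Large: Wₕ = 0.23698495; term = 0.23698495²·(1 − 0.07346586)·4.396/1020 = 2.2426446 × 10^-4.
Small: Wₕ = 0.18622196; term = 0.18622196²·(1 − 0.19679193)·5.317/2147 = 6.8980205 × 10^-5.
Medium: Wₕ = 0.32753559; term = 0.32753559²·(1 − 0.10193340)·2.388/1956 = 1.1762266 × 10^-4.
Sum = 5.4933888 × 10^-4.
SE = √(5.4933888 × 10^-4) = 0.0234.

0.0234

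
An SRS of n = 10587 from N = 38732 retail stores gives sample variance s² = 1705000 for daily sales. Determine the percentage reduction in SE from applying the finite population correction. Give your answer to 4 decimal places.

f = n/N = 10587/38732 = 0.27333987.
SE_no-fpc = √(s²/n) = 12.690412; SE_fpc = √((1−f)s²/n) = 10.817861.
Ratio = √(1−f) = 0.85244362. Reduction = 100·(1 − 0.85244362) = 14.7556%.

14.7556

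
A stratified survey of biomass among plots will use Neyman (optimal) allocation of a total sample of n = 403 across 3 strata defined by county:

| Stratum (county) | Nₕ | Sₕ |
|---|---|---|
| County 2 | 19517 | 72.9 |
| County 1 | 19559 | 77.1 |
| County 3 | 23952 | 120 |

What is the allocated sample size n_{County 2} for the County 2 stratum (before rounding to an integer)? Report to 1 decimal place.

Neyman allocation: nₕ = n·NₕSₕ / Σⱼ NⱼSⱼ.
Σ NⱼSⱼ = 19517·72.9 + 19559·77.1 + 23952·120 = 5.8050282 × 10^6.
n_{County 2} = 403·19517·72.9 / (5.8050282 × 10^6) = 98.8.

98.8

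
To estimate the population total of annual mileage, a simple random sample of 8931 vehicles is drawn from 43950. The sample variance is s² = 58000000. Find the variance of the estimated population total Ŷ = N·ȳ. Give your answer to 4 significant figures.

9.995 × 10^12

Var(Ŷ) = N²·Var(ȳ) = N²·(1 − n/N)·s²/n.
f = 8931/43950 = 0.20320819; Var(ȳ) = 0.79679181·58000000/8931 = 5174.5521.
Var(Ŷ) = 43950² · 5174.5521 = 9.9951778 × 10^12.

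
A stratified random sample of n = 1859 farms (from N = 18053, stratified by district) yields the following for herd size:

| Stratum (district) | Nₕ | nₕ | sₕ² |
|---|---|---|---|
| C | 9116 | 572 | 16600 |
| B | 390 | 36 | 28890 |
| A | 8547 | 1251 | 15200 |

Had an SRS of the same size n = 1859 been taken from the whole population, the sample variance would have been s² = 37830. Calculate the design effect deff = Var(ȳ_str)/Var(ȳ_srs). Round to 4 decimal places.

Var(ȳ_str) = Σ Wₕ²(1−fₕ)sₕ²/nₕ with Wₕ = Nₕ/18053:
  C: (9116/18053)²·(1−572/9116)·16600/572 = 6.9355172
  B: (390/18053)²·(1−36/390)·28890/36 = 0.3399493
  A: (8547/18053)²·(1−1251/8547)·15200/1251 = 2.3248024
  → Var(ȳ_str) = 9.6002689.
Var(ȳ_srs) = (1 − 1859/18053)·37830/1859 = 18.254154.
deff = 9.6002689 / 18.254154 = 0.5259.

0.5259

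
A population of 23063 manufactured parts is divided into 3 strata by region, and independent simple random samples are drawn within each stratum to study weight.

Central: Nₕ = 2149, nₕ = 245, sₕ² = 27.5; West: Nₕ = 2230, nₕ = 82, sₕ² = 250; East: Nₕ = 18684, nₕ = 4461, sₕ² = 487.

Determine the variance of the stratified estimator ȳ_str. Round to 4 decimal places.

Var(ȳ_str) = Σₕ Wₕ²(1 − fₕ)sₕ²/nₕ with Wₕ = Nₕ/N, N = 23063.
Central: Wₕ = 0.09317955; term = 0.09317955²·(1 − 0.11400651)·27.5/245 = 8.6345234 × 10^-4.
West: Wₕ = 0.09669167; term = 0.09669167²·(1 − 0.03677130)·250/82 = 0.027455774.
East: Wₕ = 0.81012878; term = 0.81012878²·(1 − 0.23876044)·487/4461 = 0.054541391.
Sum = 0.082860617.

0.0829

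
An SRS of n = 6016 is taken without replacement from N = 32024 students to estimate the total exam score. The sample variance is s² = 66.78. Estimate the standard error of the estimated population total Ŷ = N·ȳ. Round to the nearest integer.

3041

Var(Ŷ) = N²·Var(ȳ) = N²·(1 − n/N)·s²/n.
f = 6016/32024 = 0.18785911; Var(ȳ) = 0.81214089·66.78/6016 = 0.0090150879.
Var(Ŷ) = 32024² · 0.0090150879 = 9.2453024 × 10^6.
SE(Ŷ) = √(9.2453024 × 10^6) = 3041.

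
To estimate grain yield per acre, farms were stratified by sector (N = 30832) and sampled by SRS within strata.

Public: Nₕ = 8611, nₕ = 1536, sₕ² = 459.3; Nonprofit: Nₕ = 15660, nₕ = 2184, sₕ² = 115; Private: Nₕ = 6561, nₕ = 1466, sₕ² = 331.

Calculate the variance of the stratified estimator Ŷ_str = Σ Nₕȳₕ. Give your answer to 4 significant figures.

3.688 × 10^7

Var(Ŷ_str) = Σₕ Nₕ²(1 − fₕ)sₕ²/nₕ.
Public: 8611²·(1 − 1536/8611)·459.3/1536 = 1.8217353 × 10^7.
Nonprofit: 15660²·(1 − 2184/15660)·115/2184 = 1.1112147 × 10^7.
Private: 6561²·(1 − 1466/6561)·331/1466 = 7.5475891 × 10^6.
Sum = 3.6877089 × 10^7.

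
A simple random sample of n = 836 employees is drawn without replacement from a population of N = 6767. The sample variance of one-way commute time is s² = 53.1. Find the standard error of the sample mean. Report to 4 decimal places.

0.2359

Under SRS without replacement, Var(ȳ) = (1 − f)·s²/n with f = n/N = 836/6767 = 0.12354071.
Var(ȳ) = (1 − 0.12354071)·53.1/836 = 0.87645929·0.063516746 = 0.055669842.
SE(ȳ) = √(0.055669842) = 0.2359.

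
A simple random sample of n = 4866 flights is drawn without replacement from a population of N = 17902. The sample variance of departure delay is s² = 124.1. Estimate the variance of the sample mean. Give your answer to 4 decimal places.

0.0186

Under SRS without replacement, Var(ȳ) = (1 − f)·s²/n with f = n/N = 4866/17902 = 0.27181321.
Var(ȳ) = (1 − 0.27181321)·124.1/4866 = 0.72818679·0.025503494 = 0.018571307.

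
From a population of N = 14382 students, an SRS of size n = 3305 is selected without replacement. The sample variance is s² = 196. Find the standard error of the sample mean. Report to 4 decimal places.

0.2137

Under SRS without replacement, Var(ȳ) = (1 − f)·s²/n with f = n/N = 3305/14382 = 0.22980114.
Var(ȳ) = (1 − 0.22980114)·196/3305 = 0.77019886·0.059304085 = 0.045675938.
SE(ȳ) = √(0.045675938) = 0.2137.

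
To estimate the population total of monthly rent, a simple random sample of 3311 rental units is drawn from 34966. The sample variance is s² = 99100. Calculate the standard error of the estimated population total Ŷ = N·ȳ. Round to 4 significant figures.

Var(Ŷ) = N²·Var(ȳ) = N²·(1 − n/N)·s²/n.
f = 3311/34966 = 0.09469199; Var(ȳ) = 0.90530801·99100/3311 = 27.096353.
Var(Ŷ) = 34966² · 27.096353 = 3.3128574 × 10^10.
SE(Ŷ) = √(3.3128574 × 10^10) = 182000.

182000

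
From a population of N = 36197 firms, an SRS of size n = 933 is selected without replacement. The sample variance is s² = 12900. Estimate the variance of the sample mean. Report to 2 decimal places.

Under SRS without replacement, Var(ȳ) = (1 − f)·s²/n with f = n/N = 933/36197 = 0.02577562.
Var(ȳ) = (1 − 0.02577562)·12900/933 = 0.97422438·13.826367 = 13.469983.

13.47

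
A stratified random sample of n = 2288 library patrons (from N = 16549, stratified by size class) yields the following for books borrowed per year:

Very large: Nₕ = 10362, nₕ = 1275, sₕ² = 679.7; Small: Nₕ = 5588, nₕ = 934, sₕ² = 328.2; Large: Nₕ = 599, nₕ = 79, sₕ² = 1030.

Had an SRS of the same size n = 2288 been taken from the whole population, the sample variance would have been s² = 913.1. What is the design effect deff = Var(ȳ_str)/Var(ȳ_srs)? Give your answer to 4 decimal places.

0.6731

Var(ȳ_str) = Σ Wₕ²(1−fₕ)sₕ²/nₕ with Wₕ = Nₕ/16549:
  Very large: (10362/16549)²·(1−1275/10362)·679.7/1275 = 0.18328532
  Small: (5588/16549)²·(1−934/5588)·328.2/934 = 0.033368061
  Large: (599/16549)²·(1−79/599)·1030/79 = 0.014828485
  → Var(ȳ_str) = 0.23148187.
Var(ȳ_srs) = (1 − 2288/16549)·913.1/2288 = 0.34390663.
deff = 0.23148187 / 0.34390663 = 0.6731.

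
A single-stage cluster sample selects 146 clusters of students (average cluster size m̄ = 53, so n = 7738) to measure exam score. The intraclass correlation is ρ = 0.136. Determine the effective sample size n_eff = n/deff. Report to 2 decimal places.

958.62

deff = 1 + (53 − 1)·0.136 = 1 + 7.072 = 8.072.
n_eff = 7738 / 8.072 = 958.62.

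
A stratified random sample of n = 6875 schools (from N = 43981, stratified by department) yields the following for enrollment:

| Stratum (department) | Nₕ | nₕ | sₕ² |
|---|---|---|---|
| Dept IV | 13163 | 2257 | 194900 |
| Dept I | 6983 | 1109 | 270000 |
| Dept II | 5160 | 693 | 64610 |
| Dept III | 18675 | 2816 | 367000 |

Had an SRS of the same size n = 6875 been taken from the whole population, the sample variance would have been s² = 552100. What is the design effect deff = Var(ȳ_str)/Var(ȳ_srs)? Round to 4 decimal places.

Var(ȳ_str) = Σ Wₕ²(1−fₕ)sₕ²/nₕ with Wₕ = Nₕ/43981:
  Dept IV: (13163/43981)²·(1−2257/13163)·194900/2257 = 6.4087076
  Dept I: (6983/43981)²·(1−1109/6983)·270000/1109 = 5.1627132
  Dept II: (5160/43981)²·(1−693/5160)·64610/693 = 1.1109691
  Dept III: (18675/43981)²·(1−2816/18675)·367000/2816 = 19.954444
  → Var(ȳ_str) = 32.636834.
Var(ȳ_srs) = (1 − 6875/43981)·552100/6875 = 67.752307.
deff = 32.636834 / 67.752307 = 0.4817.

0.4817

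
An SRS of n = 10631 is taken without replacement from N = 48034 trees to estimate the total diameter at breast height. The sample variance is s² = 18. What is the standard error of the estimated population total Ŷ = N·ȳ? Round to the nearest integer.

Var(Ŷ) = N²·Var(ȳ) = N²·(1 − n/N)·s²/n.
f = 10631/48034 = 0.22132240; Var(ȳ) = 0.77867760·18/10631 = 0.0013184269.
Var(Ŷ) = 48034² · 0.0013184269 = 3.0419604 × 10^6.
SE(Ŷ) = √(3.0419604 × 10^6) = 1744.

1744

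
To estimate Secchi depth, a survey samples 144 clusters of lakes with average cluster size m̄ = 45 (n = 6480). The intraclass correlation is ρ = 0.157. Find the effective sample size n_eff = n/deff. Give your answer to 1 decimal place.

819.4

deff = 1 + (45 − 1)·0.157 = 1 + 6.908 = 7.908.
n_eff = 6480 / 7.908 = 819.4.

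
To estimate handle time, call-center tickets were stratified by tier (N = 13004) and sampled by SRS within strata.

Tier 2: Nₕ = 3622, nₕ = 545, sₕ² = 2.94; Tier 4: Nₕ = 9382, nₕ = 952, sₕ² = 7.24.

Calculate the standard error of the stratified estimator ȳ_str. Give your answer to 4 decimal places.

Var(ȳ_str) = Σₕ Wₕ²(1 − fₕ)sₕ²/nₕ with Wₕ = Nₕ/N, N = 13004.
Tier 2: Wₕ = 0.27852968; term = 0.27852968²·(1 − 0.15046935)·2.94/545 = 3.5552721 × 10^-4.
Tier 4: Wₕ = 0.72147032; term = 0.72147032²·(1 − 0.10147090)·7.24/952 = 0.0035568922.
Sum = 0.0039124194.
SE = √(0.0039124194) = 0.0625.

0.0625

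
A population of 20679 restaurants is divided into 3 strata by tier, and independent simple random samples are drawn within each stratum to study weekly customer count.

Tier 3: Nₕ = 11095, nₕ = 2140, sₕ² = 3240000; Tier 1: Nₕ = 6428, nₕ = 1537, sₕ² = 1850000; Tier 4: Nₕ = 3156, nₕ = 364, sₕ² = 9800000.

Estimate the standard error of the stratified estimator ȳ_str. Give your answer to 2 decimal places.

Var(ȳ_str) = Σₕ Wₕ²(1 − fₕ)sₕ²/nₕ with Wₕ = Nₕ/N, N = 20679.
Tier 3: Wₕ = 0.53653465; term = 0.53653465²·(1 − 0.19287968)·3240000/2140 = 351.77508.
Tier 1: Wₕ = 0.31084675; term = 0.31084675²·(1 − 0.23911014)·1850000/1537 = 88.493694.
Tier 4: Wₕ = 0.15261860; term = 0.15261860²·(1 − 0.11533587)·9800000/364 = 554.77647.
Sum = 995.04524.
SE = √(995.04524) = 31.54.

31.54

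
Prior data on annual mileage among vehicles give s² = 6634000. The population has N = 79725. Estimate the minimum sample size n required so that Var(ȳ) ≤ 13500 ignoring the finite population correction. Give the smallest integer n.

492

Without fpc, n₀ = s²/D = 6634000/13500 = 491.4074.
Rounding up, n = 492.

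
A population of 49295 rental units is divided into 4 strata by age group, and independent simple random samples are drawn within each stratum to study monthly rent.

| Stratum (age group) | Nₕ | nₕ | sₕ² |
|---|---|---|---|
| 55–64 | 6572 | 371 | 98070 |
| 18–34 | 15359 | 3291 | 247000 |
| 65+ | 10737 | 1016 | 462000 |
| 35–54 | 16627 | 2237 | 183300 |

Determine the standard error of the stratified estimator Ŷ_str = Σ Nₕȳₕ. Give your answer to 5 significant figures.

Var(Ŷ_str) = Σₕ Nₕ²(1 − fₕ)sₕ²/nₕ.
55–64: 6572²·(1 − 371/6572)·98070/371 = 1.0772625 × 10^10.
18–34: 15359²·(1 − 3291/15359)·247000/3291 = 1.3911287 × 10^10.
65+: 10737²·(1 − 1016/10737)·462000/1016 = 4.7461577 × 10^10.
35–54: 16627²·(1 − 2237/16627)·183300/2237 = 1.9605195 × 10^10.
Sum = 9.1750684 × 10^10.
SE = √(9.1750684 × 10^10) = 302900.

302900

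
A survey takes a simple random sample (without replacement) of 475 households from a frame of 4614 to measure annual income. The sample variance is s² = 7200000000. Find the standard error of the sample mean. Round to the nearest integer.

Under SRS without replacement, Var(ȳ) = (1 − f)·s²/n with f = n/N = 475/4614 = 0.10294755.
Var(ȳ) = (1 − 0.10294755)·7200000000/475 = 0.89705245·1.5157895 × 10^7 = 1.3597427 × 10^7.
SE(ȳ) = √(1.3597427 × 10^7) = 3687.

3687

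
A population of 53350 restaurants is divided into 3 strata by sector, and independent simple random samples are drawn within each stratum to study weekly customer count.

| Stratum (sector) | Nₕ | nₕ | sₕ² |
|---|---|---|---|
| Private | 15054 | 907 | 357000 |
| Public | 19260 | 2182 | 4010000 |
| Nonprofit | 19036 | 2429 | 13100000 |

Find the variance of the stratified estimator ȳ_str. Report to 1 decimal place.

840.9

Var(ȳ_str) = Σₕ Wₕ²(1 − fₕ)sₕ²/nₕ with Wₕ = Nₕ/N, N = 53350.
Private: Wₕ = 0.28217432; term = 0.28217432²·(1 − 0.06024977)·357000/907 = 29.451563.
Public: Wₕ = 0.36101218; term = 0.36101218²·(1 − 0.11329180)·4010000/2182 = 212.38022.
Nonprofit: Wₕ = 0.35681350; term = 0.35681350²·(1 − 0.12760034)·13100000/2429 = 599.02068.
Sum = 840.85246.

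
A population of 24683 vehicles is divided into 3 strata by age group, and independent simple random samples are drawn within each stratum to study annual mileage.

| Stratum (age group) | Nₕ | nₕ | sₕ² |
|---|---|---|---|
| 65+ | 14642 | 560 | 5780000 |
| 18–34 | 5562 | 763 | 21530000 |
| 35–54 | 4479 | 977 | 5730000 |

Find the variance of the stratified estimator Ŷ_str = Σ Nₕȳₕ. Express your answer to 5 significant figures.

Var(Ŷ_str) = Σₕ Nₕ²(1 − fₕ)sₕ²/nₕ.
65+: 14642²·(1 − 560/14642)·5780000/560 = 2.1281614 × 10^12.
18–34: 5562²·(1 − 763/5562)·21530000/763 = 7.5318424 × 10^11.
35–54: 4479²·(1 − 977/4479)·5730000/977 = 9.1993525 × 10^10.
Sum = 2.9733392 × 10^12.

2.9733 × 10^12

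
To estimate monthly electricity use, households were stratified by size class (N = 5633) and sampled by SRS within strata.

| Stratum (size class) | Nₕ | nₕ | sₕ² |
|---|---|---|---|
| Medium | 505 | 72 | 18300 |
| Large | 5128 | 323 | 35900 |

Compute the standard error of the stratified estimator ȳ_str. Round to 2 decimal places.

Var(ȳ_str) = Σₕ Wₕ²(1 − fₕ)sₕ²/nₕ with Wₕ = Nₕ/N, N = 5633.
Medium: Wₕ = 0.08965028; term = 0.08965028²·(1 − 0.14257426)·18300/72 = 1.7515332.
Large: Wₕ = 0.91034972; term = 0.91034972²·(1 − 0.06298752)·35900/323 = 86.308552.
Sum = 88.060085.
SE = √(88.060085) = 9.38.

9.38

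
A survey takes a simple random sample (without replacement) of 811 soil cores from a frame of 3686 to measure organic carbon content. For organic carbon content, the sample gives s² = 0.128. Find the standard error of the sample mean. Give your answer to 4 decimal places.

0.0111

Under SRS without replacement, Var(ȳ) = (1 − f)·s²/n with f = n/N = 811/3686 = 0.22002170.
Var(ȳ) = (1 − 0.22002170)·0.128/811 = 0.77997830·1.5782984 × 10^-4 = 1.2310385 × 10^-4.
SE(ȳ) = √(1.2310385 × 10^-4) = 0.0111.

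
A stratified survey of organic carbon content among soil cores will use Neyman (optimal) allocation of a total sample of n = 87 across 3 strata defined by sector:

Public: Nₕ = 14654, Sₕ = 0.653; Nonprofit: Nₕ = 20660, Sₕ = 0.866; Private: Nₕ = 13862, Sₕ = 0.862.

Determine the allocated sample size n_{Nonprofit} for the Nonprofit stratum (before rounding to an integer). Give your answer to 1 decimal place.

Neyman allocation: nₕ = n·NₕSₕ / Σⱼ NⱼSⱼ.
Σ NⱼSⱼ = 14654·0.653 + 20660·0.866 + 13862·0.862 = 39409.666.
n_{Nonprofit} = 87·20660·0.866 / 39409.666 = 39.5.

39.5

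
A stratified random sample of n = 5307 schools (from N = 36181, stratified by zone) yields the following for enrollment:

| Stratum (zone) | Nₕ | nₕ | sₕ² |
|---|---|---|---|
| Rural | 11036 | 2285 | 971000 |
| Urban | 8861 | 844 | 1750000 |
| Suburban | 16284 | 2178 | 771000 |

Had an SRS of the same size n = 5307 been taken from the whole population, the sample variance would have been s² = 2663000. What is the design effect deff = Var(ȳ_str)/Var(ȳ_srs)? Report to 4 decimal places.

0.4811

Var(ȳ_str) = Σ Wₕ²(1−fₕ)sₕ²/nₕ with Wₕ = Nₕ/36181:
  Rural: (11036/36181)²·(1−2285/11036)·971000/2285 = 31.350269
  Urban: (8861/36181)²·(1−844/8861)·1750000/844 = 112.51984
  Suburban: (16284/36181)²·(1−2178/16284)·771000/2178 = 62.115551
  → Var(ȳ_str) = 205.98566.
Var(ȳ_srs) = (1 − 5307/36181)·2663000/5307 = 428.18792.
deff = 205.98566 / 428.18792 = 0.4811.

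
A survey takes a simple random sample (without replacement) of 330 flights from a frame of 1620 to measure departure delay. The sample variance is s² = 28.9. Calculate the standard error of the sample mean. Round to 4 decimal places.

Under SRS without replacement, Var(ȳ) = (1 − f)·s²/n with f = n/N = 330/1620 = 0.20370370.
Var(ȳ) = (1 − 0.20370370)·28.9/330 = 0.79629630·0.087575758 = 0.069736251.
SE(ȳ) = √(0.069736251) = 0.2641.

0.2641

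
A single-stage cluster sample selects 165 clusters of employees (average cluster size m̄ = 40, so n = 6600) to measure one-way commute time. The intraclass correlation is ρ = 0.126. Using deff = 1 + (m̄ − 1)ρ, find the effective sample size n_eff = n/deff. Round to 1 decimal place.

1116.0

deff = 1 + (40 − 1)·0.126 = 1 + 4.914 = 5.914.
n_eff = 6600 / 5.914 = 1116.0.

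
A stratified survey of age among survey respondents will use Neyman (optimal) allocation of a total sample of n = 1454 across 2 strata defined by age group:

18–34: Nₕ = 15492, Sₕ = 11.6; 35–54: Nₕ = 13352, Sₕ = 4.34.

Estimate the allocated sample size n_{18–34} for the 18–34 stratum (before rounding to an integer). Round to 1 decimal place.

1099.5

Neyman allocation: nₕ = n·NₕSₕ / Σⱼ NⱼSⱼ.
Σ NⱼSⱼ = 15492·11.6 + 13352·4.34 = 237654.88.
n_{18–34} = 1454·15492·11.6 / 237654.88 = 1099.5.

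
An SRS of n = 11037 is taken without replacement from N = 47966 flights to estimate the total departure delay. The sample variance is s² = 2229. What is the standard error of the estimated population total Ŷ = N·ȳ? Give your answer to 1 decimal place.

Var(Ŷ) = N²·Var(ȳ) = N²·(1 − n/N)·s²/n.
f = 11037/47966 = 0.23010049; Var(ȳ) = 0.76989951·2229/11037 = 0.15548664.
Var(Ŷ) = 47966² · 0.15548664 = 3.5773389 × 10^8.
SE(Ŷ) = √(3.5773389 × 10^8) = 18913.9.

18913.9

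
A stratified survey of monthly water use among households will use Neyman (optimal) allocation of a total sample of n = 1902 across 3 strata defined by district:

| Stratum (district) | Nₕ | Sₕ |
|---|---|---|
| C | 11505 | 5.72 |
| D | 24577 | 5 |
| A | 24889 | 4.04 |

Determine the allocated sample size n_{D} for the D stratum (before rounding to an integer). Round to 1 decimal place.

808.1

Neyman allocation: nₕ = n·NₕSₕ / Σⱼ NⱼSⱼ.
Σ NⱼSⱼ = 11505·5.72 + 24577·5 + 24889·4.04 = 289245.16.
n_{D} = 1902·24577·5 / 289245.16 = 808.1.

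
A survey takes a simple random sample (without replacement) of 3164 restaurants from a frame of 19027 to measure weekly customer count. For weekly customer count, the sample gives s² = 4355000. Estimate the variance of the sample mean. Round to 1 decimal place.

1147.5

Under SRS without replacement, Var(ȳ) = (1 − f)·s²/n with f = n/N = 3164/19027 = 0.16629001.
Var(ȳ) = (1 − 0.16629001)·4355000/3164 = 0.83370999·1376.4223 = 1147.537.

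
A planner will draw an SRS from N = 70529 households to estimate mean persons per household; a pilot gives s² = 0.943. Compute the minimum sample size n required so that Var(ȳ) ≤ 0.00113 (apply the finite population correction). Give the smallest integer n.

Without fpc, n₀ = s²/D = 0.943/0.00113 = 834.5133.
With fpc, (1 − n/N)·s²/n ≤ D requires n ≥ n₀/(1 + n₀/N) = 834.5133/(1 + 834.5133/70529) = 824.7546.
Rounding up, n = 825.

825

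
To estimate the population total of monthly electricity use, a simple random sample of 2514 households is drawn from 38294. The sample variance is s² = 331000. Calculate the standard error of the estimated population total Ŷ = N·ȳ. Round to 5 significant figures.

424730

Var(Ŷ) = N²·Var(ȳ) = N²·(1 − n/N)·s²/n.
f = 2514/38294 = 0.06564997; Var(ȳ) = 0.93435003·331000/2514 = 123.01904.
Var(Ŷ) = 38294² · 123.01904 = 1.8039886 × 10^11.
SE(Ŷ) = √(1.8039886 × 10^11) = 424730.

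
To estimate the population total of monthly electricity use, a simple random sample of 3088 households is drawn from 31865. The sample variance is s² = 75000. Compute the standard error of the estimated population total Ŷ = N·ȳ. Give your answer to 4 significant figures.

149200

Var(Ŷ) = N²·Var(ȳ) = N²·(1 − n/N)·s²/n.
f = 3088/31865 = 0.09690883; Var(ȳ) = 0.90309117·75000/3088 = 21.933885.
Var(Ŷ) = 31865² · 21.933885 = 2.2271189 × 10^10.
SE(Ŷ) = √(2.2271189 × 10^10) = 149200.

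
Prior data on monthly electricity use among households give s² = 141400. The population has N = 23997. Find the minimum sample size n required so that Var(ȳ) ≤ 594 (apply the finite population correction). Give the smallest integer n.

236

Without fpc, n₀ = s²/D = 141400/594 = 238.0471.
With fpc, (1 − n/N)·s²/n ≤ D requires n ≥ n₀/(1 + n₀/N) = 238.0471/(1 + 238.0471/23997) = 235.7089.
Rounding up, n = 236.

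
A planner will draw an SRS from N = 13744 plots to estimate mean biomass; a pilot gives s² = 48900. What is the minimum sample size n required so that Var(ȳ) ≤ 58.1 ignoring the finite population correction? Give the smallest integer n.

842

Without fpc, n₀ = s²/D = 48900/58.1 = 841.6523.
Rounding up, n = 842.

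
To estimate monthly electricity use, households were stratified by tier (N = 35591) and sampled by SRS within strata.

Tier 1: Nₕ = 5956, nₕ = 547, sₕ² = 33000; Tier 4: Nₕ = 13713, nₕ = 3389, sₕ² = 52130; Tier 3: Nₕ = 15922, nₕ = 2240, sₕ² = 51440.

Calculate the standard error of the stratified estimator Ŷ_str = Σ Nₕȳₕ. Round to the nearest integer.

95519

Var(Ŷ_str) = Σₕ Nₕ²(1 − fₕ)sₕ²/nₕ.
Tier 1: 5956²·(1 − 547/5956)·33000/547 = 1.9435615 × 10^9.
Tier 4: 13713²·(1 − 3389/13713)·52130/3389 = 2.1776929 × 10^9.
Tier 3: 15922²·(1 − 2240/15922)·51440/2240 = 5.0026503 × 10^9.
Sum = 9.1239047 × 10^9.
SE = √(9.1239047 × 10^9) = 95519.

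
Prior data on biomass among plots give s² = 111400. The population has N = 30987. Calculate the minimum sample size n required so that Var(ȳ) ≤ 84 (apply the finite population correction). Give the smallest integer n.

1272

Without fpc, n₀ = s²/D = 111400/84 = 1326.1905.
With fpc, (1 − n/N)·s²/n ≤ D requires n ≥ n₀/(1 + n₀/N) = 1326.1905/(1 + 1326.1905/30987) = 1271.7613.
Rounding up, n = 1272.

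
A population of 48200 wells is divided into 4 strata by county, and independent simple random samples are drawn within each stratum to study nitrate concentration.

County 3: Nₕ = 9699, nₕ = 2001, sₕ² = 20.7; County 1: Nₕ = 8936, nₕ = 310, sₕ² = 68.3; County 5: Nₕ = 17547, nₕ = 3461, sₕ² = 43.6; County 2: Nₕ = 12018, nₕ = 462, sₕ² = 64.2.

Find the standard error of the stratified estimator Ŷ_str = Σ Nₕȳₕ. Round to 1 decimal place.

6337.8

Var(Ŷ_str) = Σₕ Nₕ²(1 − fₕ)sₕ²/nₕ.
County 3: 9699²·(1 − 2001/9699)·20.7/2001 = 772374.85.
County 1: 8936²·(1 − 310/8936)·68.3/310 = 1.6982891 × 10^7.
County 5: 17547²·(1 − 3461/17547)·43.6/3461 = 3.1136906 × 10^6.
County 2: 12018²·(1 − 462/12018)·64.2/462 = 1.929891 × 10^7.
Sum = 4.0167866 × 10^7.
SE = √(4.0167866 × 10^7) = 6337.8.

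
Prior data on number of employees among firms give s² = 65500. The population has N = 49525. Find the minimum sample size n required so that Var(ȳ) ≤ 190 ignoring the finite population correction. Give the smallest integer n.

345

Without fpc, n₀ = s²/D = 65500/190 = 344.7368.
Rounding up, n = 345.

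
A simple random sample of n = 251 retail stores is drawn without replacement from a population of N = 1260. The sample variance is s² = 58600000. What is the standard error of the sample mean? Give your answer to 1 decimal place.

432.4

Under SRS without replacement, Var(ȳ) = (1 − f)·s²/n with f = n/N = 251/1260 = 0.19920635.
Var(ȳ) = (1 − 0.19920635)·58600000/251 = 0.80079365·233466.14 = 186958.2.
SE(ȳ) = √(186958.2) = 432.4.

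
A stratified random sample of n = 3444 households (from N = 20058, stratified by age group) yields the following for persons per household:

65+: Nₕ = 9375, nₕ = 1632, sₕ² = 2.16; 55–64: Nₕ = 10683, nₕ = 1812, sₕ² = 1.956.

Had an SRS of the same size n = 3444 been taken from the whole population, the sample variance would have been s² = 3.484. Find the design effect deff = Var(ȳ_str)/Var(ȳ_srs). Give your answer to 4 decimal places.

0.5885

Var(ȳ_str) = Σ Wₕ²(1−fₕ)sₕ²/nₕ with Wₕ = Nₕ/20058:
  65+: (9375/20058)²·(1−1632/9375)·2.16/1632 = 2.3880251 × 10^-4
  55–64: (10683/20058)²·(1−1812/10683)·1.956/1812 = 2.5427356 × 10^-4
  → Var(ȳ_str) = 4.9307607 × 10^-4.
Var(ȳ_srs) = (1 − 3444/20058)·3.484/3444 = 8.3791812 × 10^-4.
deff = (4.9307607 × 10^-4) / (8.3791812 × 10^-4) = 0.5885.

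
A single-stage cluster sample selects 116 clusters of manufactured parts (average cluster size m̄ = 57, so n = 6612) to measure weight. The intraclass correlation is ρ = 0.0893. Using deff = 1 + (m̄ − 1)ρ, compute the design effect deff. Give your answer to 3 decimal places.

deff = 1 + (57 − 1)·0.0893 = 1 + 5.0008 = 6.0008.

6.001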